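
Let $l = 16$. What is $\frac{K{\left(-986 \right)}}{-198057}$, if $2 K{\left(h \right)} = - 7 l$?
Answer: $\frac{56}{198057} \approx 0.00028275$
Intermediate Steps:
$K{\left(h \right)} = -56$ ($K{\left(h \right)} = \frac{\left(-7\right) 16}{2} = \frac{1}{2} \left(-112\right) = -56$)
$\frac{K{\left(-986 \right)}}{-198057} = - \frac{56}{-198057} = \left(-56\right) \left(- \frac{1}{198057}\right) = \frac{56}{198057}$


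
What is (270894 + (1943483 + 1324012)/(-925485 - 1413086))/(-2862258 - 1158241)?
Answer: -27543547173/408792276823 ≈ -0.067378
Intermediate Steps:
(270894 + (1943483 + 1324012)/(-925485 - 1413086))/(-2862258 - 1158241) = (270894 + 3267495/(-2338571))/(-4020499) = (270894 + 3267495*(-1/2338571))*(-1/4020499) = (270894 - 142065/101677)*(-1/4020499) = (27543547173/101677)*(-1/4020499) = -27543547173/408792276823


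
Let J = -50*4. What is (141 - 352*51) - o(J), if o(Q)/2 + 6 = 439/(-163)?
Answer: -2900359/163 ≈ -17794.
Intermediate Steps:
J = -200
o(Q) = -2834/163 (o(Q) = -12 + 2*(439/(-163)) = -12 + 2*(439*(-1/163)) = -12 + 2*(-439/163) = -12 - 878/163 = -2834/163)
(141 - 352*51) - o(J) = (141 - 352*51) - 1*(-2834/163) = (141 - 17952) + 2834/163 = -17811 + 2834/163 = -2900359/163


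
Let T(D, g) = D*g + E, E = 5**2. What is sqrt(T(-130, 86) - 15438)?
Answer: I*sqrt(26593) ≈ 163.07*I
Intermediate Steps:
E = 25
T(D, g) = 25 + D*g (T(D, g) = D*g + 25 = 25 + D*g)
sqrt(T(-130, 86) - 15438) = sqrt((25 - 130*86) - 15438) = sqrt((25 - 11180) - 15438) = sqrt(-11155 - 15438) = sqrt(-26593) = I*sqrt(26593)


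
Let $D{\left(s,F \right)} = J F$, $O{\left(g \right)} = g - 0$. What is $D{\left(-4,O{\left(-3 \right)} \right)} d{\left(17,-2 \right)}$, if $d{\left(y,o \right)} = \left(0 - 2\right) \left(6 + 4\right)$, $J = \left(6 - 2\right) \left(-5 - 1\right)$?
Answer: $-1440$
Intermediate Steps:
$O{\left(g \right)} = g$ ($O{\left(g \right)} = g + 0 = g$)
$J = -24$ ($J = 4 \left(-6\right) = -24$)
$D{\left(s,F \right)} = - 24 F$
$d{\left(y,o \right)} = -20$ ($d{\left(y,o \right)} = \left(-2\right) 10 = -20$)
$D{\left(-4,O{\left(-3 \right)} \right)} d{\left(17,-2 \right)} = \left(-24\right) \left(-3\right) \left(-20\right) = 72 \left(-20\right) = -1440$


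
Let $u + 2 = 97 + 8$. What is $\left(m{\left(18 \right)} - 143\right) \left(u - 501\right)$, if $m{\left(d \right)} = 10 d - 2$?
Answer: $-13930$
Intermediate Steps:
$m{\left(d \right)} = -2 + 10 d$
$u = 103$ ($u = -2 + \left(97 + 8\right) = -2 + 105 = 103$)
$\left(m{\left(18 \right)} - 143\right) \left(u - 501\right) = \left(\left(-2 + 10 \cdot 18\right) - 143\right) \left(103 - 501\right) = \left(\left(-2 + 180\right) - 143\right) \left(-398\right) = \left(178 - 143\right) \left(-398\right) = 35 \left(-398\right) = -13930$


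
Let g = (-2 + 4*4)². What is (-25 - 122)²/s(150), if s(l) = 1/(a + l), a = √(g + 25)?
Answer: 3241350 + 21609*√221 ≈ 3.5626e+6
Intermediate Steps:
g = 196 (g = (-2 + 16)² = 14² = 196)
a = √221 (a = √(196 + 25) = √221 ≈ 14.866)
s(l) = 1/(l + √221) (s(l) = 1/(√221 + l) = 1/(l + √221))
(-25 - 122)²/s(150) = (-25 - 122)²/(1/(150 + √221)) = (-147)²*(150 + √221) = 21609*(150 + √221) = 3241350 + 21609*√221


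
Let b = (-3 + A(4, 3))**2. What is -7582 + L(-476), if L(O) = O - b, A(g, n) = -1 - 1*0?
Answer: -8074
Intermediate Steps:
A(g, n) = -1 (A(g, n) = -1 + 0 = -1)
b = 16 (b = (-3 - 1)**2 = (-4)**2 = 16)
L(O) = -16 + O (L(O) = O - 1*16 = O - 16 = -16 + O)
-7582 + L(-476) = -7582 + (-16 - 476) = -7582 - 492 = -8074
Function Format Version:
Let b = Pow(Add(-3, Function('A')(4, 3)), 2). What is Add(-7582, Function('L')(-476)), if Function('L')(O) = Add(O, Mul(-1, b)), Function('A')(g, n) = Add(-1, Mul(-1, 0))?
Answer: -8074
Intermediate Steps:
Function('A')(g, n) = -1 (Function('A')(g, n) = Add(-1, 0) = -1)
b = 16 (b = Pow(Add(-3, -1), 2) = Pow(-4, 2) = 16)
Function('L')(O) = Add(-16, O) (Function('L')(O) = Add(O, Mul(-1, 16)) = Add(O, -16) = Add(-16, O))
Add(-7582, Function('L')(-476)) = Add(-7582, Add(-16, -476)) = Add(-7582, -492) = -8074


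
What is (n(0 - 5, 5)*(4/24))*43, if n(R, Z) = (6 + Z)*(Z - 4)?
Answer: 473/6 ≈ 78.833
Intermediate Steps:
n(R, Z) = (-4 + Z)*(6 + Z) (n(R, Z) = (6 + Z)*(-4 + Z) = (-4 + Z)*(6 + Z))
(n(0 - 5, 5)*(4/24))*43 = ((-24 + 5² + 2*5)*(4/24))*43 = ((-24 + 25 + 10)*(4*(1/24)))*43 = (11*(⅙))*43 = (11/6)*43 = 473/6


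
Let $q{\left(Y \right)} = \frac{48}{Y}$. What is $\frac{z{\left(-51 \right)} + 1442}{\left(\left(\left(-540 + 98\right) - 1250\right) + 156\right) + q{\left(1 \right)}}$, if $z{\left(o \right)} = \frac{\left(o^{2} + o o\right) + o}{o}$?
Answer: $- \frac{447}{496} \approx -0.90121$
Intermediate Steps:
$z{\left(o \right)} = \frac{o + 2 o^{2}}{o}$ ($z{\left(o \right)} = \frac{\left(o^{2} + o^{2}\right) + o}{o} = \frac{2 o^{2} + o}{o} = \frac{o + 2 o^{2}}{o}$)
$\frac{z{\left(-51 \right)} + 1442}{\left(\left(\left(-540 + 98\right) - 1250\right) + 156\right) + q{\left(1 \right)}} = \frac{\left(1 + 2 \left(-51\right)\right) + 1442}{\left(\left(\left(-540 + 98\right) - 1250\right) + 156\right) + \frac{48}{1}} = \frac{\left(1 - 102\right) + 1442}{\left(\left(-442 - 1250\right) + 156\right) + 48 \cdot 1} = \frac{-101 + 1442}{\left(-1692 + 156\right) + 48} = \frac{1341}{-1536 + 48} = \frac{1341}{-1488} = 1341 \left(- \frac{1}{1488}\right) = - \frac{447}{496}$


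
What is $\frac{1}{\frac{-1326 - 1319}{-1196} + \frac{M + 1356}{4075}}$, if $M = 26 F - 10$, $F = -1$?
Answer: $\frac{42380}{107453} \approx 0.3944$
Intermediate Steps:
$M = -36$ ($M = 26 \left(-1\right) - 10 = -26 - 10 = -36$)
$\frac{1}{\frac{-1326 - 1319}{-1196} + \frac{M + 1356}{4075}} = \frac{1}{\frac{-1326 - 1319}{-1196} + \frac{-36 + 1356}{4075}} = \frac{1}{\left(-1326 - 1319\right) \left(- \frac{1}{1196}\right) + 1320 \cdot \frac{1}{4075}} = \frac{1}{\left(-2645\right) \left(- \frac{1}{1196}\right) + \frac{264}{815}} = \frac{1}{\frac{115}{52} + \frac{264}{815}} = \frac{1}{\frac{107453}{42380}} = \frac{42380}{107453}$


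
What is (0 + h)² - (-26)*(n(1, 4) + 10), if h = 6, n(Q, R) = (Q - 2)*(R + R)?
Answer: 88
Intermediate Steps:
n(Q, R) = 2*R*(-2 + Q) (n(Q, R) = (-2 + Q)*(2*R) = 2*R*(-2 + Q))
(0 + h)² - (-26)*(n(1, 4) + 10) = (0 + 6)² - (-26)*(2*4*(-2 + 1) + 10) = 6² - (-26)*(2*4*(-1) + 10) = 36 - (-26)*(-8 + 10) = 36 - (-26)*2 = 36 - 1*(-52) = 36 + 52 = 88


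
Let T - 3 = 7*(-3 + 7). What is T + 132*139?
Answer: 18379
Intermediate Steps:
T = 31 (T = 3 + 7*(-3 + 7) = 3 + 7*4 = 3 + 28 = 31)
T + 132*139 = 31 + 132*139 = 31 + 18348 = 18379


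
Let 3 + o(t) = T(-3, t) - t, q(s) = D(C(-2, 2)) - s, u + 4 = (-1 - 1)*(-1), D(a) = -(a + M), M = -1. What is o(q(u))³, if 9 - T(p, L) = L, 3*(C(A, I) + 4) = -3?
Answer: -1000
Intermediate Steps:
C(A, I) = -5 (C(A, I) = -4 + (⅓)*(-3) = -4 - 1 = -5)
D(a) = 1 - a (D(a) = -(a - 1) = -(-1 + a) = 1 - a)
u = -2 (u = -4 + (-1 - 1)*(-1) = -4 - 2*(-1) = -4 + 2 = -2)
q(s) = 6 - s (q(s) = (1 - 1*(-5)) - s = (1 + 5) - s = 6 - s)
T(p, L) = 9 - L
o(t) = 6 - 2*t (o(t) = -3 + ((9 - t) - t) = -3 + (9 - 2*t) = 6 - 2*t)
o(q(u))³ = (6 - 2*(6 - 1*(-2)))³ = (6 - 2*(6 + 2))³ = (6 - 2*8)³ = (6 - 16)³ = (-10)³ = -1000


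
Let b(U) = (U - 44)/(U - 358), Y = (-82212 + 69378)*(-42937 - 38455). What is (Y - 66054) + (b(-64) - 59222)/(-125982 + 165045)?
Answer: 8609230591042294/8242293 ≈ 1.0445e+9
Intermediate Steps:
Y = 1044584928 (Y = -12834*(-81392) = 1044584928)
b(U) = (-44 + U)/(-358 + U)
(Y - 66054) + (b(-64) - 59222)/(-125982 + 165045) = (1044584928 - 66054) + ((-44 - 64)/(-358 - 64) - 59222)/(-125982 + 165045) = 1044518874 + (-108/(-422) - 59222)/39063 = 1044518874 + (-1/422*(-108) - 59222)*(1/39063) = 1044518874 + (54/211 - 59222)*(1/39063) = 1044518874 - 12495788/211*1/39063 = 1044518874 - 12495788/8242293 = 8609230591042294/8242293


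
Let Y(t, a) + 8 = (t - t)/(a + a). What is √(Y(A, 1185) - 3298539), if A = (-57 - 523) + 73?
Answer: I*√3298547 ≈ 1816.2*I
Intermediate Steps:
A = -507 (A = -580 + 73 = -507)
Y(t, a) = -8 (Y(t, a) = -8 + (t - t)/(a + a) = -8 + 0/((2*a)) = -8 + 0*(1/(2*a)) = -8 + 0 = -8)
√(Y(A, 1185) - 3298539) = √(-8 - 3298539) = √(-3298547) = I*√3298547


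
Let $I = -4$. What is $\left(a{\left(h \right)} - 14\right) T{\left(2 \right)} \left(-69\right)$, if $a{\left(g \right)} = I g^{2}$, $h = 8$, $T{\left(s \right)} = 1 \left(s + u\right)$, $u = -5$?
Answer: $-55890$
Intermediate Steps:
$T{\left(s \right)} = -5 + s$ ($T{\left(s \right)} = 1 \left(s - 5\right) = 1 \left(-5 + s\right) = -5 + s$)
$a{\left(g \right)} = - 4 g^{2}$
$\left(a{\left(h \right)} - 14\right) T{\left(2 \right)} \left(-69\right) = \left(- 4 \cdot 8^{2} - 14\right) \left(-5 + 2\right) \left(-69\right) = \left(\left(-4\right) 64 - 14\right) \left(-3\right) \left(-69\right) = \left(-256 - 14\right) \left(-3\right) \left(-69\right) = \left(-270\right) \left(-3\right) \left(-69\right) = 810 \left(-69\right) = -55890$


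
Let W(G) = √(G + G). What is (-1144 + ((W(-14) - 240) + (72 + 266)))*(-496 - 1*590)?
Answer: 1135956 - 2172*I*√7 ≈ 1.136e+6 - 5746.6*I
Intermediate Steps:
W(G) = √2*√G (W(G) = √(2*G) = √2*√G)
(-1144 + ((W(-14) - 240) + (72 + 266)))*(-496 - 1*590) = (-1144 + ((√2*√(-14) - 240) + (72 + 266)))*(-496 - 1*590) = (-1144 + ((√2*(I*√14) - 240) + 338))*(-496 - 590) = (-1144 + ((2*I*√7 - 240) + 338))*(-1086) = (-1144 + ((-240 + 2*I*√7) + 338))*(-1086) = (-1144 + (98 + 2*I*√7))*(-1086) = (-1046 + 2*I*√7)*(-1086) = 1135956 - 2172*I*√7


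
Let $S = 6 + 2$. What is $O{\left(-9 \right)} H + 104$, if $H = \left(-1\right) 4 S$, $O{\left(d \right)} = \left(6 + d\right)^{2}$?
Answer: $-184$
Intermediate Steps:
$S = 8$
$H = -32$ ($H = \left(-1\right) 4 \cdot 8 = \left(-4\right) 8 = -32$)
$O{\left(-9 \right)} H + 104 = \left(6 - 9\right)^{2} \left(-32\right) + 104 = \left(-3\right)^{2} \left(-32\right) + 104 = 9 \left(-32\right) + 104 = -288 + 104 = -184$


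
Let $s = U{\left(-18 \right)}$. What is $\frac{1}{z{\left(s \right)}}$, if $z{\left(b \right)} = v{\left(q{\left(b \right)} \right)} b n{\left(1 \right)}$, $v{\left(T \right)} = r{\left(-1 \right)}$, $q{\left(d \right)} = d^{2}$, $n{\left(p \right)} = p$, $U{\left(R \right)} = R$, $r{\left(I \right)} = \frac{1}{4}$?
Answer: $- \frac{2}{9} \approx -0.22222$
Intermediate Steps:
$r{\left(I \right)} = \frac{1}{4}$
$s = -18$
$v{\left(T \right)} = \frac{1}{4}$
$z{\left(b \right)} = \frac{b}{4}$ ($z{\left(b \right)} = \frac{b}{4} \cdot 1 = \frac{b}{4}$)
$\frac{1}{z{\left(s \right)}} = \frac{1}{\frac{1}{4} \left(-18\right)} = \frac{1}{- \frac{9}{2}} = - \frac{2}{9}$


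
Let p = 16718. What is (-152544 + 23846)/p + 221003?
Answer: 1847299728/8359 ≈ 2.2100e+5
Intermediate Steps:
(-152544 + 23846)/p + 221003 = (-152544 + 23846)/16718 + 221003 = -128698*1/16718 + 221003 = -64349/8359 + 221003 = 1847299728/8359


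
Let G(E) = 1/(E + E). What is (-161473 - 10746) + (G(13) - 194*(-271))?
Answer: -3110769/26 ≈ -1.1965e+5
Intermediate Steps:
G(E) = 1/(2*E)
(-161473 - 10746) + (G(13) - 194*(-271)) = (-161473 - 10746) + ((1/2)/13 - 194*(-271)) = -172219 + ((1/2)*(1/13) + 52574) = -172219 + (1/26 + 52574) = -172219 + 1366925/26 = -3110769/26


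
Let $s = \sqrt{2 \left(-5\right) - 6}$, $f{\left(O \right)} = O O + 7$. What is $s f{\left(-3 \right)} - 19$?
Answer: $-19 + 64 i \approx -19.0 + 64.0 i$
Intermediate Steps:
$f{\left(O \right)} = 7 + O^{2}$ ($f{\left(O \right)} = O^{2} + 7 = 7 + O^{2}$)
$s = 4 i$ ($s = \sqrt{-10 - 6} = \sqrt{-16} = 4 i \approx 4.0 i$)
$s f{\left(-3 \right)} - 19 = 4 i \left(7 + \left(-3\right)^{2}\right) - 19 = 4 i \left(7 + 9\right) - 19 = 4 i 16 - 19 = 64 i - 19 = -19 + 64 i$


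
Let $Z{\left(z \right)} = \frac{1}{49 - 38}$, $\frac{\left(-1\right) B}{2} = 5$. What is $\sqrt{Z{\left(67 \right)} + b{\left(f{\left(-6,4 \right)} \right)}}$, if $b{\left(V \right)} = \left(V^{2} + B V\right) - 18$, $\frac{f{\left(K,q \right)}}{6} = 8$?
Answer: $\frac{\sqrt{218537}}{11} \approx 42.498$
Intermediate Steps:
$B = -10$ ($B = \left(-2\right) 5 = -10$)
$f{\left(K,q \right)} = 48$ ($f{\left(K,q \right)} = 6 \cdot 8 = 48$)
$Z{\left(z \right)} = \frac{1}{11}$
$b{\left(V \right)} = -18 + V^{2} - 10 V$ ($b{\left(V \right)} = \left(V^{2} - 10 V\right) - 18 = -18 + V^{2} - 10 V$)
$\sqrt{Z{\left(67 \right)} + b{\left(f{\left(-6,4 \right)} \right)}} = \sqrt{\frac{1}{11} - \left(498 - 2304\right)} = \sqrt{\frac{1}{11} - -1806} = \sqrt{\frac{1}{11} + 1806} = \sqrt{\frac{19867}{11}} = \frac{\sqrt{218537}}{11}$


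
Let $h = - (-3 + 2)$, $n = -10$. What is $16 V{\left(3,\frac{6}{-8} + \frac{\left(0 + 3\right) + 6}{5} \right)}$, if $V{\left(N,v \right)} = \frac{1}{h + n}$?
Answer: $- \frac{16}{9} \approx -1.7778$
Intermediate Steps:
$h = 1$ ($h = \left(-1\right) \left(-1\right) = 1$)
$V{\left(N,v \right)} = - \frac{1}{9}$ ($V{\left(N,v \right)} = \frac{1}{1 - 10} = \frac{1}{-9} = - \frac{1}{9}$)
$16 V{\left(3,\frac{6}{-8} + \frac{\left(0 + 3\right) + 6}{5} \right)} = 16 \left(- \frac{1}{9}\right) = - \frac{16}{9}$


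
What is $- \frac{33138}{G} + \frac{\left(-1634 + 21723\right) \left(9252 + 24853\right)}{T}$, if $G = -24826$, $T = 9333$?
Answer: $\frac{8504739675962}{115850529} \approx 73411.0$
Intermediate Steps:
$- \frac{33138}{G} + \frac{\left(-1634 + 21723\right) \left(9252 + 24853\right)}{T} = - \frac{33138}{-24826} + \frac{\left(-1634 + 21723\right) \left(9252 + 24853\right)}{9333} = \left(-33138\right) \left(- \frac{1}{24826}\right) + 20089 \cdot 34105 \cdot \frac{1}{9333} = \frac{16569}{12413} + 685135345 \cdot \frac{1}{9333} = \frac{16569}{12413} + \frac{685135345}{9333} = \frac{8504739675962}{115850529}$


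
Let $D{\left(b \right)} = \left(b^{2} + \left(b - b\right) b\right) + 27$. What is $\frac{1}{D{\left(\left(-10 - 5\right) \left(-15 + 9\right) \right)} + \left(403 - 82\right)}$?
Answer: $\frac{1}{8448} \approx 0.00011837$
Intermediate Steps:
$D{\left(b \right)} = 27 + b^{2}$ ($D{\left(b \right)} = \left(b^{2} + 0 b\right) + 27 = \left(b^{2} + 0\right) + 27 = b^{2} + 27 = 27 + b^{2}$)
$\frac{1}{D{\left(\left(-10 - 5\right) \left(-15 + 9\right) \right)} + \left(403 - 82\right)} = \frac{1}{\left(27 + \left(\left(-10 - 5\right) \left(-15 + 9\right)\right)^{2}\right) + \left(403 - 82\right)} = \frac{1}{\left(27 + \left(\left(-15\right) \left(-6\right)\right)^{2}\right) + \left(403 - 82\right)} = \frac{1}{\left(27 + 90^{2}\right) + 321} = \frac{1}{\left(27 + 8100\right) + 321} = \frac{1}{8127 + 321} = \frac{1}{8448}$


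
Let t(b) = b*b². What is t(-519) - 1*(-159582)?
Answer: -139638777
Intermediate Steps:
t(b) = b³
t(-519) - 1*(-159582) = (-519)³ - 1*(-159582) = -139798359 + 159582 = -139638777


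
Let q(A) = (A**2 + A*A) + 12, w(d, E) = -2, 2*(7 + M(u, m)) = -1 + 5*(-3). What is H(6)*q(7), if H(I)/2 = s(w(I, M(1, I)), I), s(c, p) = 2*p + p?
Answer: 3960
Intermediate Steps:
M(u, m) = -15 (M(u, m) = -7 + (-1 + 5*(-3))/2 = -7 + (-1 - 15)/2 = -7 + (1/2)*(-16) = -7 - 8 = -15)
s(c, p) = 3*p
H(I) = 6*I (H(I) = 2*(3*I) = 6*I)
q(A) = 12 + 2*A**2 (q(A) = (A**2 + A**2) + 12 = 2*A**2 + 12 = 12 + 2*A**2)
H(6)*q(7) = (6*6)*(12 + 2*7**2) = 36*(12 + 2*49) = 36*(12 + 98) = 36*110 = 3960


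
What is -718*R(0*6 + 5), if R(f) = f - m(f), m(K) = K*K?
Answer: 14360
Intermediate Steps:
m(K) = K²
R(f) = f - f²
-718*R(0*6 + 5) = -718*(0*6 + 5)*(1 - (0*6 + 5)) = -718*(0 + 5)*(1 - (0 + 5)) = -3590*(1 - 1*5) = -3590*(1 - 5) = -3590*(-4) = -718*(-20) = 14360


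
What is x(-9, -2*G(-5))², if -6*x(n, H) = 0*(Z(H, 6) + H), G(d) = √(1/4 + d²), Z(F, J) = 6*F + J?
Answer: 0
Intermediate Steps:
Z(F, J) = J + 6*F
G(d) = √(¼ + d²)
x(n, H) = 0 (x(n, H) = -0*((6 + 6*H) + H) = -0*(6 + 7*H) = -⅙*0 = 0)
x(-9, -2*G(-5))² = 0² = 0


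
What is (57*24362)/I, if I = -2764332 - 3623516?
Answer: -694317/3193924 ≈ -0.21739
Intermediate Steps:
I = -6387848
(57*24362)/I = (57*24362)/(-6387848) = 1388634*(-1/6387848) = -694317/3193924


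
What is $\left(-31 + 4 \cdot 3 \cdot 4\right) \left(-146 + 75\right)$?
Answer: $-1207$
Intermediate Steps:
$\left(-31 + 4 \cdot 3 \cdot 4\right) \left(-146 + 75\right) = \left(-31 + 12 \cdot 4\right) \left(-71\right) = \left(-31 + 48\right) \left(-71\right) = 17 \left(-71\right) = -1207$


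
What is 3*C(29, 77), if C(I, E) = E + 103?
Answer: 540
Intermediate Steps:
C(I, E) = 103 + E
3*C(29, 77) = 3*(103 + 77) = 3*180 = 540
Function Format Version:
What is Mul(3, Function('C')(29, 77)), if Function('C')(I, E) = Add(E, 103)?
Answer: 540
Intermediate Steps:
Function('C')(I, E) = Add(103, E)
Mul(3, Function('C')(29, 77)) = Mul(3, Add(103, 77)) = Mul(3, 180) = 540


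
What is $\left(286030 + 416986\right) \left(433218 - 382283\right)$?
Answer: $35808119960$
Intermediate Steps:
$\left(286030 + 416986\right) \left(433218 - 382283\right) = 703016 \left(433218 - 382283\right) = 703016 \cdot 50935 = 35808119960$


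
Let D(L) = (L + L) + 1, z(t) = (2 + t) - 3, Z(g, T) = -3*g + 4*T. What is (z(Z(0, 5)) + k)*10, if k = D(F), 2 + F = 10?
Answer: 360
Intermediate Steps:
F = 8 (F = -2 + 10 = 8)
z(t) = -1 + t
D(L) = 1 + 2*L (D(L) = 2*L + 1 = 1 + 2*L)
k = 17 (k = 1 + 2*8 = 1 + 16 = 17)
(z(Z(0, 5)) + k)*10 = ((-1 + (-3*0 + 4*5)) + 17)*10 = ((-1 + (0 + 20)) + 17)*10 = ((-1 + 20) + 17)*10 = (19 + 17)*10 = 36*10 = 360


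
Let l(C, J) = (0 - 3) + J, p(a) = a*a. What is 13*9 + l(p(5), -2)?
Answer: 112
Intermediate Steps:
p(a) = a²
l(C, J) = -3 + J
13*9 + l(p(5), -2) = 13*9 + (-3 - 2) = 117 - 5 = 112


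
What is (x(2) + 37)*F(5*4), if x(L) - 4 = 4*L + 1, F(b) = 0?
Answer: 0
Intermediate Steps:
x(L) = 5 + 4*L (x(L) = 4 + (4*L + 1) = 4 + (1 + 4*L) = 5 + 4*L)
(x(2) + 37)*F(5*4) = ((5 + 4*2) + 37)*0 = ((5 + 8) + 37)*0 = (13 + 37)*0 = 50*0 = 0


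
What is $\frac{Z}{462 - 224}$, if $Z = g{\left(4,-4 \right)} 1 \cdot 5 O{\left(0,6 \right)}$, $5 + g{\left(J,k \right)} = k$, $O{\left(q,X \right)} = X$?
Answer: $- \frac{135}{119} \approx -1.1345$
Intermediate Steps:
$g{\left(J,k \right)} = -5 + k$
$Z = -270$ ($Z = \left(-5 - 4\right) 1 \cdot 5 \cdot 6 = \left(-9\right) 1 \cdot 5 \cdot 6 = \left(-9\right) 5 \cdot 6 = \left(-45\right) 6 = -270$)
$\frac{Z}{462 - 224} = - \frac{270}{462 - 224} = - \frac{270}{238} = \left(-270\right) \frac{1}{238} = - \frac{135}{119}$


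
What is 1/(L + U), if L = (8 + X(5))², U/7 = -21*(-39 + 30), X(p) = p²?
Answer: 1/2412 ≈ 0.00041459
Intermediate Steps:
U = 1323 (U = 7*(-21*(-39 + 30)) = 7*(-21*(-9)) = 7*189 = 1323)
L = 1089 (L = (8 + 5²)² = (8 + 25)² = 33² = 1089)
1/(L + U) = 1/(1089 + 1323) = 1/2412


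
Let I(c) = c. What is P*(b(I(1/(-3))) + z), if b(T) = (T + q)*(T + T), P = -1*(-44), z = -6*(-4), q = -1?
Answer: 9856/9 ≈ 1095.1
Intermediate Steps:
z = 24
P = 44
b(T) = 2*T*(-1 + T) (b(T) = (T - 1)*(T + T) = (-1 + T)*(2*T) = 2*T*(-1 + T))
P*(b(I(1/(-3))) + z) = 44*(2*(-1 + 1/(-3))/(-3) + 24) = 44*(2*(-1/3)*(-1 - 1/3) + 24) = 44*(2*(-1/3)*(-4/3) + 24) = 44*(8/9 + 24) = 44*(224/9) = 9856/9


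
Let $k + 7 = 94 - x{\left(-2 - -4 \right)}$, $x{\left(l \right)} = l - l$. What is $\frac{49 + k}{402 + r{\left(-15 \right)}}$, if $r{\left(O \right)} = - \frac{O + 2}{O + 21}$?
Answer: $\frac{816}{2425} \approx 0.33649$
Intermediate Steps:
$r{\left(O \right)} = - \frac{2 + O}{21 + O}$
$x{\left(l \right)} = 0$
$k = 87$ ($k = -7 + \left(94 - 0\right) = -7 + \left(94 + 0\right) = -7 + 94 = 87$)
$\frac{49 + k}{402 + r{\left(-15 \right)}} = \frac{49 + 87}{402 + \frac{-2 - -15}{21 - 15}} = \frac{136}{402 + \frac{-2 + 15}{6}} = \frac{136}{402 + \frac{1}{6} \cdot 13} = \frac{136}{402 + \frac{13}{6}} = \frac{136}{\frac{2425}{6}} = 136 \cdot \frac{6}{2425} = \frac{816}{2425}$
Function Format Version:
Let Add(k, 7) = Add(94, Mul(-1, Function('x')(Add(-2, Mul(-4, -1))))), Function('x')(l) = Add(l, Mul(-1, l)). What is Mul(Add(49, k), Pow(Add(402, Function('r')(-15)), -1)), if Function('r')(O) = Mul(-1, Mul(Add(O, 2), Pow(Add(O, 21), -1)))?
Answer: Rational(816, 2425) ≈ 0.33649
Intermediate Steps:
Function('r')(O) = Mul(-1, Pow(Add(21, O), -1), Add(2, O)) (Function('r')(O) = Mul(-1, Mul(Add(2, O), Pow(Add(21, O), -1))) = Mul(-1, Mul(Pow(Add(21, O), -1), Add(2, O))) = Mul(-1, Pow(Add(21, O), -1), Add(2, O)))
Function('x')(l) = 0
k = 87 (k = Add(-7, Add(94, Mul(-1, 0))) = Add(-7, Add(94, 0)) = Add(-7, 94) = 87)
Mul(Add(49, k), Pow(Add(402, Function('r')(-15)), -1)) = Mul(Add(49, 87), Pow(Add(402, Mul(Pow(Add(21, -15), -1), Add(-2, Mul(-1, -15)))), -1)) = Mul(136, Pow(Add(402, Mul(Pow(6, -1), Add(-2, 15))), -1)) = Mul(136, Pow(Add(402, Mul(Rational(1, 6), 13)), -1)) = Mul(136, Pow(Add(402, Rational(13, 6)), -1)) = Mul(136, Pow(Rational(2425, 6), -1)) = Mul(136, Rational(6, 2425)) = Rational(816, 2425)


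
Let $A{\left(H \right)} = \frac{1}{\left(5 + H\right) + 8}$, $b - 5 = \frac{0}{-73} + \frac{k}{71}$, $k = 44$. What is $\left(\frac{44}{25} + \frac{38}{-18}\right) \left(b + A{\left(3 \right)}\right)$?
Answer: $- \frac{101989}{51120} \approx -1.9951$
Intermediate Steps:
$b = \frac{399}{71}$ ($b = 5 + \left(\frac{0}{-73} + \frac{44}{71}\right) = 5 + \left(0 \left(- \frac{1}{73}\right) + 44 \cdot \frac{1}{71}\right) = 5 + \left(0 + \frac{44}{71}\right) = 5 + \frac{44}{71} = \frac{399}{71} \approx 5.6197$)
$A{\left(H \right)} = \frac{1}{13 + H}$
$\left(\frac{44}{25} + \frac{38}{-18}\right) \left(b + A{\left(3 \right)}\right) = \left(\frac{44}{25} + \frac{38}{-18}\right) \left(\frac{399}{71} + \frac{1}{13 + 3}\right) = \left(44 \cdot \frac{1}{25} + 38 \left(- \frac{1}{18}\right)\right) \left(\frac{399}{71} + \frac{1}{16}\right) = \left(\frac{44}{25} - \frac{19}{9}\right) \left(\frac{399}{71} + \frac{1}{16}\right) = \left(- \frac{79}{225}\right) \frac{6455}{1136} = - \frac{101989}{51120}$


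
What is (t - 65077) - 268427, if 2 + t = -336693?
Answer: -670199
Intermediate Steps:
t = -336695 (t = -2 - 336693 = -336695)
(t - 65077) - 268427 = (-336695 - 65077) - 268427 = -401772 - 268427 = -670199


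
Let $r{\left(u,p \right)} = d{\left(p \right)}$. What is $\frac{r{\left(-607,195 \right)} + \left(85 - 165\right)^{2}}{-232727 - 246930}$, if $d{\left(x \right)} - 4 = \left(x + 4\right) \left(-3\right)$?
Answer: $- \frac{5807}{479657} \approx -0.012107$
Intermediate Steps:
$d{\left(x \right)} = -8 - 3 x$ ($d{\left(x \right)} = 4 + \left(x + 4\right) \left(-3\right) = 4 + \left(4 + x\right) \left(-3\right) = 4 - \left(12 + 3 x\right) = -8 - 3 x$)
$r{\left(u,p \right)} = -8 - 3 p$
$\frac{r{\left(-607,195 \right)} + \left(85 - 165\right)^{2}}{-232727 - 246930} = \frac{\left(-8 - 585\right) + \left(85 - 165\right)^{2}}{-232727 - 246930} = \frac{\left(-8 - 585\right) + \left(-80\right)^{2}}{-479657} = \left(-593 + 6400\right) \left(- \frac{1}{479657}\right) = 5807 \left(- \frac{1}{479657}\right) = - \frac{5807}{479657}$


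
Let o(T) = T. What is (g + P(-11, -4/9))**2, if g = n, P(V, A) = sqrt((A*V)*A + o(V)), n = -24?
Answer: (216 - I*sqrt(1067))**2/81 ≈ 562.83 - 174.21*I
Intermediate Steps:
P(V, A) = sqrt(V + V*A**2) (P(V, A) = sqrt((A*V)*A + V) = sqrt(V*A**2 + V) = sqrt(V + V*A**2))
g = -24
(g + P(-11, -4/9))**2 = (-24 + sqrt(-11*(1 + (-4/9)**2)))**2 = (-24 + sqrt(-11*(1 + 16/81)))**2 = (-24 + sqrt(-11*97/81))**2 = (-24 + sqrt(-1067/81))**2 = (-24 + I*sqrt(1067)/9)**2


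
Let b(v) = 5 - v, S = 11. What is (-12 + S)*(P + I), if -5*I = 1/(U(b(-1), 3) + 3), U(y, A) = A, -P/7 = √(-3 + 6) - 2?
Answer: -419/30 + 7*√3 ≈ -1.8423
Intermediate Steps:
P = 14 - 7*√3 (P = -7*(√(-3 + 6) - 2) = -7*(√3 - 2) = -7*(-2 + √3) = 14 - 7*√3 ≈ 1.8756)
I = -1/30 (I = -1/(5*(3 + 3)) = -⅕/6 = -⅕*⅙ = -1/30 ≈ -0.033333)
(-12 + S)*(P + I) = (-12 + 11)*((14 - 7*√3) - 1/30) = -(419/30 - 7*√3) = -419/30 + 7*√3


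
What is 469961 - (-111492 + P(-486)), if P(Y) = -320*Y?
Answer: 425933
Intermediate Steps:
469961 - (-111492 + P(-486)) = 469961 - (-111492 - 320*(-486)) = 469961 - (-111492 + 155520) = 469961 - 1*44028 = 469961 - 44028 = 425933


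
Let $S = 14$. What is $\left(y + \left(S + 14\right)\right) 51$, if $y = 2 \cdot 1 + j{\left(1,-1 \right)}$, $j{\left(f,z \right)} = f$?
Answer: $1581$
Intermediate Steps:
$y = 3$ ($y = 2 \cdot 1 + 1 = 2 + 1 = 3$)
$\left(y + \left(S + 14\right)\right) 51 = \left(3 + \left(14 + 14\right)\right) 51 = \left(3 + 28\right) 51 = 31 \cdot 51 = 1581$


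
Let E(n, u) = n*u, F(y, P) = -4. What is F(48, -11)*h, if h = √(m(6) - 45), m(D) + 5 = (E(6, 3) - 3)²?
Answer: -20*√7 ≈ -52.915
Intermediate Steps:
m(D) = 220 (m(D) = -5 + (6*3 - 3)² = -5 + (18 - 3)² = -5 + 15² = -5 + 225 = 220)
h = 5*√7 (h = √(220 - 45) = √175 = 5*√7 ≈ 13.229)
F(48, -11)*h = -20*√7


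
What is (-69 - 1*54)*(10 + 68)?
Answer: -9594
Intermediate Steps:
(-69 - 1*54)*(10 + 68) = (-69 - 54)*78 = -123*78 = -9594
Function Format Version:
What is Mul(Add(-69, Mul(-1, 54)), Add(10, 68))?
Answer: -9594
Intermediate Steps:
Mul(Add(-69, Mul(-1, 54)), Add(10, 68)) = Mul(Add(-69, -54), 78) = Mul(-123, 78) = -9594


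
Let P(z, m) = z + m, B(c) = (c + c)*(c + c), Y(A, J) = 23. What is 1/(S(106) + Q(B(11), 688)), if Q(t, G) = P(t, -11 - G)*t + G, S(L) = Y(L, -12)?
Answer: -1/103349 ≈ -9.6759e-6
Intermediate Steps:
S(L) = 23
B(c) = 4*c² (B(c) = (2*c)*(2*c) = 4*c²)
P(z, m) = m + z
Q(t, G) = G + t*(-11 + t - G) (Q(t, G) = ((-11 - G) + t)*t + G = (-11 + t - G)*t + G = t*(-11 + t - G) + G = G + t*(-11 + t - G))
1/(S(106) + Q(B(11), 688)) = 1/(23 + (688 - 4*11²*(11 + 688 - 4*11²))) = 1/(23 + (688 - 4*121*(11 + 688 - 4*121))) = 1/(23 + (688 - 1*484*(11 + 688 - 1*484))) = 1/(23 + (688 - 1*484*(11 + 688 - 484))) = 1/(23 + (688 - 1*484*215)) = 1/(23 + (688 - 104060)) = 1/(23 - 103372) = 1/(-103349) = -1/103349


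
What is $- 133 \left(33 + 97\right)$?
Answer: $-17290$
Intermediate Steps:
$- 133 \left(33 + 97\right) = \left(-133\right) 130 = -17290$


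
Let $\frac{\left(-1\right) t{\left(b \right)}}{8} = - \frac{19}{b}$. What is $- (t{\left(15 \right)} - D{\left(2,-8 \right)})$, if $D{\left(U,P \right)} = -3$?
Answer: $- \frac{197}{15} \approx -13.133$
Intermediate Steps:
$t{\left(b \right)} = \frac{152}{b}$ ($t{\left(b \right)} = - 8 \left(- \frac{19}{b}\right) = \frac{152}{b}$)
$- (t{\left(15 \right)} - D{\left(2,-8 \right)}) = - (\frac{152}{15} - -3) = - (152 \cdot \frac{1}{15} + 3) = - (\frac{152}{15} + 3) = \left(-1\right) \frac{197}{15} = - \frac{197}{15}$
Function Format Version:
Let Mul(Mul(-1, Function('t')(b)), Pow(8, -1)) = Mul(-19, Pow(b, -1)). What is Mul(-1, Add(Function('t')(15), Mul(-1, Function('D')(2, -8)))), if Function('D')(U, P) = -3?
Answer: Rational(-197, 15) ≈ -13.133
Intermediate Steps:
Function('t')(b) = Mul(152, Pow(b, -1)) (Function('t')(b) = Mul(-8, Mul(-19, Pow(b, -1))) = Mul(152, Pow(b, -1)))
Mul(-1, Add(Function('t')(15), Mul(-1, Function('D')(2, -8)))) = Mul(-1, Add(Mul(152, Pow(15, -1)), Mul(-1, -3))) = Mul(-1, Add(Mul(152, Rational(1, 15)), 3)) = Mul(-1, Add(Rational(152, 15), 3)) = Mul(-1, Rational(197, 15)) = Rational(-197, 15)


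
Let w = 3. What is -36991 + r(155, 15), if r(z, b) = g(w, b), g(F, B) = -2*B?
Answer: -37021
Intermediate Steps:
r(z, b) = -2*b
-36991 + r(155, 15) = -36991 - 2*15 = -36991 - 30 = -37021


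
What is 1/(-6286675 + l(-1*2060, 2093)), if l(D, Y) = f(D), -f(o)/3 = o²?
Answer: -1/19017475 ≈ -5.2583e-8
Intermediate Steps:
f(o) = -3*o²
l(D, Y) = -3*D²
1/(-6286675 + l(-1*2060, 2093)) = 1/(-6286675 - 3*(-1*2060)²) = 1/(-6286675 - 3*(-2060)²) = 1/(-6286675 - 3*4243600) = 1/(-6286675 - 12730800) = 1/(-19017475) = -1/19017475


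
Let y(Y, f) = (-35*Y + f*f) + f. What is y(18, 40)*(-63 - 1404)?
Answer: -1481670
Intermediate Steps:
y(Y, f) = f + f² - 35*Y (y(Y, f) = (-35*Y + f²) + f = (f² - 35*Y) + f = f + f² - 35*Y)
y(18, 40)*(-63 - 1404) = (40 + 40² - 35*18)*(-63 - 1404) = (40 + 1600 - 630)*(-1467) = 1010*(-1467) = -1481670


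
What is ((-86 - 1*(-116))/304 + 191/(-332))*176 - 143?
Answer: -357797/1577 ≈ -226.88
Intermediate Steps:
((-86 - 1*(-116))/304 + 191/(-332))*176 - 143 = ((-86 + 116)*(1/304) + 191*(-1/332))*176 - 143 = (30*(1/304) - 191/332)*176 - 143 = (15/152 - 191/332)*176 - 143 = -6013/12616*176 - 143 = -132286/1577 - 143 = -357797/1577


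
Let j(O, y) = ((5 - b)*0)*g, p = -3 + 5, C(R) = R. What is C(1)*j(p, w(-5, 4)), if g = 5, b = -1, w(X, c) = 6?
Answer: 0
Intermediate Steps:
p = 2
j(O, y) = 0 (j(O, y) = ((5 - 1*(-1))*0)*5 = ((5 + 1)*0)*5 = (6*0)*5 = 0*5 = 0)
C(1)*j(p, w(-5, 4)) = 1*0 = 0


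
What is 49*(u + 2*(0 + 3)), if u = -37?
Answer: -1519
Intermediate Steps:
49*(u + 2*(0 + 3)) = 49*(-37 + 2*(0 + 3)) = 49*(-37 + 2*3) = 49*(-37 + 6) = 49*(-31) = -1519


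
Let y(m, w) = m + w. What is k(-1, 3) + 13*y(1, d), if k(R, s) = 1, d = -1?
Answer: 1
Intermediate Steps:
k(-1, 3) + 13*y(1, d) = 1 + 13*(1 - 1) = 1 + 13*0 = 1 + 0 = 1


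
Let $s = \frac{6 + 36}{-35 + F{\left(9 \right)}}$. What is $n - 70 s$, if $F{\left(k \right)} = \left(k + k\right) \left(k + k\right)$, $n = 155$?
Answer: $\frac{41855}{289} \approx 144.83$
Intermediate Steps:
$F{\left(k \right)} = 4 k^{2}$ ($F{\left(k \right)} = 2 k 2 k = 4 k^{2}$)
$s = \frac{42}{289}$ ($s = \frac{6 + 36}{-35 + 4 \cdot 9^{2}} = \frac{42}{-35 + 4 \cdot 81} = \frac{42}{-35 + 324} = \frac{42}{289} \approx 0.14533$)
$n - 70 s = 155 - \frac{2940}{289} = \frac{41855}{289}$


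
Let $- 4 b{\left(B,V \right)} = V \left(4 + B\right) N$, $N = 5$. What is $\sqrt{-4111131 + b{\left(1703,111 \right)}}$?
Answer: $\frac{i \sqrt{17391909}}{2} \approx 2085.2 i$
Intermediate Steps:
$b{\left(B,V \right)} = - \frac{5 V \left(4 + B\right)}{4}$ ($b{\left(B,V \right)} = - \frac{V \left(4 + B\right) 5}{4} = - \frac{5 V \left(4 + B\right)}{4}$)
$\sqrt{-4111131 + b{\left(1703,111 \right)}} = \sqrt{-4111131 - \frac{555 \left(4 + 1703\right)}{4}} = \sqrt{-4111131 - \frac{555}{4} \cdot 1707} = \sqrt{-4111131 - \frac{947385}{4}} = \sqrt{- \frac{17391909}{4}} = \frac{i \sqrt{17391909}}{2}$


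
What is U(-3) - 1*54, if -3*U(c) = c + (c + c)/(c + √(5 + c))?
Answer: -377/7 - 2*√2/7 ≈ -54.261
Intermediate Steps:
U(c) = -c/3 - 2*c/(3*(c + √(5 + c))) (U(c) = -(c + (c + c)/(c + √(5 + c)))/3 = -(c + (2*c)/(c + √(5 + c)))/3 = -(c + 2*c/(c + √(5 + c)))/3 = -c/3 - 2*c/(3*(c + √(5 + c))))
U(-3) - 1*54 = -1*(-3)*(2 - 3 + √(5 - 3))/(3*(-3) + 3*√(5 - 3)) - 1*54 = -1*(-3)*(2 - 3 + √2)/(-9 + 3*√2) - 54 = -1*(-3)*(-1 + √2)/(-9 + 3*√2) - 54 = 3*(-1 + √2)/(-9 + 3*√2) - 54 = -54 + 3*(-1 + √2)/(-9 + 3*√2)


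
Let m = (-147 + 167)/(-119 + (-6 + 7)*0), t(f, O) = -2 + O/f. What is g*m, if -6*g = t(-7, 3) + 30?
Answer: 1930/2499 ≈ 0.77231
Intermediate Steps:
m = -20/119 (m = 20/(-119 + 1*0) = 20/(-119 + 0) = 20/(-119) = 20*(-1/119) = -20/119 ≈ -0.16807)
g = -193/42 (g = -((-2 + 3/(-7)) + 30)/6 = -((-2 + 3*(-⅐)) + 30)/6 = -((-2 - 3/7) + 30)/6 = -(-17/7 + 30)/6 = -⅙*193/7 = -193/42 ≈ -4.5952)
g*m = -193/42*(-20/119) = 1930/2499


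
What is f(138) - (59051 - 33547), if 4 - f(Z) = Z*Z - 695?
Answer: -43849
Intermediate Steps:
f(Z) = 699 - Z² (f(Z) = 4 - (Z*Z - 695) = 4 - (Z² - 695) = 4 - (-695 + Z²) = 4 + (695 - Z²) = 699 - Z²)
f(138) - (59051 - 33547) = (699 - 1*138²) - (59051 - 33547) = (699 - 1*19044) - 1*25504 = (699 - 19044) - 25504 = -18345 - 25504 = -43849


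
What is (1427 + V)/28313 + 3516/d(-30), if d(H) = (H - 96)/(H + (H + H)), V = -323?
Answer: 21641316/8617 ≈ 2511.5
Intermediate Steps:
d(H) = (-96 + H)/(3*H) (d(H) = (-96 + H)/(H + 2*H) = (-96 + H)/((3*H)) = (-96 + H)*(1/(3*H)) = (-96 + H)/(3*H))
(1427 + V)/28313 + 3516/d(-30) = (1427 - 323)/28313 + 3516/(((⅓)*(-96 - 30)/(-30))) = 1104*(1/28313) + 3516/(((⅓)*(-1/30)*(-126))) = 48/1231 + 3516/(7/5) = 48/1231 + 3516*(5/7) = 48/1231 + 17580/7 = 21641316/8617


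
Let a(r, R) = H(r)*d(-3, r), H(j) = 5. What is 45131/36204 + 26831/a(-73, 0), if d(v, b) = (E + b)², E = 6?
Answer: 1984354819/812598780 ≈ 2.4420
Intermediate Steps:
d(v, b) = (6 + b)²
a(r, R) = 5*(6 + r)²
45131/36204 + 26831/a(-73, 0) = 45131/36204 + 26831/((5*(6 - 73)²)) = 45131*(1/36204) + 26831/((5*(-67)²)) = 45131/36204 + 26831/((5*4489)) = 45131/36204 + 26831/22445 = 1984354819/812598780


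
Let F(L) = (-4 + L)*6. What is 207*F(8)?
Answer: 4968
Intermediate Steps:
F(L) = -24 + 6*L
207*F(8) = 207*(-24 + 6*8) = 207*(-24 + 48) = 207*24 = 4968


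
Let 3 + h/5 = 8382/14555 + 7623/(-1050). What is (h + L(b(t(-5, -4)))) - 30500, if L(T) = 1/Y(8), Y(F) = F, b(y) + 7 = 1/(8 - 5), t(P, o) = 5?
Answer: -3557043537/116440 ≈ -30548.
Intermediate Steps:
b(y) = -20/3 (b(y) = -7 + 1/(8 - 5) = -7 + 1/3 = -7 + ⅓ = -20/3)
h = -1409523/29110 (h = -15 + 5*(8382/14555 + 7623/(-1050)) = -15 + 5*(8382*(1/14555) + 7623*(-1/1050)) = -15 + 5*(8382/14555 - 363/50) = -15 + 5*(-972873/145550) = -15 - 972873/29110 = -1409523/29110 ≈ -48.421)
L(T) = ⅛ (L(T) = 1/8 = ⅛)
(h + L(b(t(-5, -4)))) - 30500 = (-1409523/29110 + ⅛) - 30500 = -5623537/116440 - 30500 = -3557043537/116440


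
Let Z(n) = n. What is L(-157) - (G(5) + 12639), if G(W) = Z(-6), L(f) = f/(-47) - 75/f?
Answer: -93190733/7379 ≈ -12629.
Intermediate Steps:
L(f) = -75/f - f/47 (L(f) = f*(-1/47) - 75/f = -f/47 - 75/f = -75/f - f/47)
G(W) = -6
L(-157) - (G(5) + 12639) = (-75/(-157) - 1/47*(-157)) - (-6 + 12639) = (-75*(-1/157) + 157/47) - 1*12633 = (75/157 + 157/47) - 12633 = 28174/7379 - 12633 = -93190733/7379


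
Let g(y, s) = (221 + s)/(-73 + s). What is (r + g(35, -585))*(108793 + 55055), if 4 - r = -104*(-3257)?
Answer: -2608460487696/47 ≈ -5.5499e+10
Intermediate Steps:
g(y, s) = (221 + s)/(-73 + s)
r = -338724 (r = 4 - (-104)*(-3257) = 4 - 1*338728 = 4 - 338728 = -338724)
(r + g(35, -585))*(108793 + 55055) = (-338724 + (221 - 585)/(-73 - 585))*(108793 + 55055) = (-338724 - 364/(-658))*163848 = (-338724 - 1/658*(-364))*163848 = (-338724 + 26/47)*163848 = -15920002/47*163848 = -2608460487696/47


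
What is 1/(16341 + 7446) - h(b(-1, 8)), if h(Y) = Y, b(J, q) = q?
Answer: -190295/23787 ≈ -8.0000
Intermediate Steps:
1/(16341 + 7446) - h(b(-1, 8)) = 1/(16341 + 7446) - 1*8 = 1/23787 - 8 = -190295/23787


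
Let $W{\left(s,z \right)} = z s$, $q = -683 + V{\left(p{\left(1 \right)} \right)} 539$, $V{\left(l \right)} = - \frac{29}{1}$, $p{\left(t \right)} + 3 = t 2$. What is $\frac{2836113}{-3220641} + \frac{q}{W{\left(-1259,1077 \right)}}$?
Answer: $- \frac{421451781365}{485222846607} \approx -0.86857$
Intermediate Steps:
$p{\left(t \right)} = -3 + 2 t$ ($p{\left(t \right)} = -3 + t 2 = -3 + 2 t$)
$V{\left(l \right)} = -29$ ($V{\left(l \right)} = \left(-29\right) 1 = -29$)
$q = -16314$ ($q = -683 - 15631 = -16314$)
$W{\left(s,z \right)} = s z$
$\frac{2836113}{-3220641} + \frac{q}{W{\left(-1259,1077 \right)}} = \frac{2836113}{-3220641} - \frac{16314}{\left(-1259\right) 1077} = 2836113 \left(- \frac{1}{3220641}\right) - \frac{16314}{-1355943} = - \frac{945371}{1073547} - - \frac{5438}{451981} = - \frac{945371}{1073547} + \frac{5438}{451981} = - \frac{421451781365}{485222846607}$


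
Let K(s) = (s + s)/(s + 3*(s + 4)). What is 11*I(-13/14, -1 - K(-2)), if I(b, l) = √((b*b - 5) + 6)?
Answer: 11*√365/14 ≈ 15.011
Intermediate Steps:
K(s) = 2*s/(12 + 4*s) (K(s) = (2*s)/(s + 3*(4 + s)) = (2*s)/(s + (12 + 3*s)) = (2*s)/(12 + 4*s) = 2*s/(12 + 4*s))
I(b, l) = √(1 + b²) (I(b, l) = √((b² - 5) + 6) = √((-5 + b²) + 6) = √(1 + b²))
11*I(-13/14, -1 - K(-2)) = 11*√(1 + (-13/14)²) = 11*√(1 + 169/196) = 11*√(365/196) = 11*(√365/14) = 11*√365/14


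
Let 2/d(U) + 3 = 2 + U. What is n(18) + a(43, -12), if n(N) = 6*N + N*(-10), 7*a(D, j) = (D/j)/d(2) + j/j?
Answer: -12115/168 ≈ -72.113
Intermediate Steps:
d(U) = 2/(-1 + U) (d(U) = 2/(-3 + (2 + U)) = 2/(-1 + U))
a(D, j) = 1/7 + D/(14*j) (a(D, j) = ((D/j)/((2/(-1 + 2))) + j/j)/7 = ((D/j)/((2/1)) + 1)/7 = ((D/j)/((2*1)) + 1)/7 = ((D/j)/2 + 1)/7 = ((D/j)*(1/2) + 1)/7 = (D/(2*j) + 1)/7 = (1 + D/(2*j))/7 = 1/7 + D/(14*j))
n(N) = -4*N (n(N) = 6*N - 10*N = -4*N)
n(18) + a(43, -12) = -4*18 + (1/14)*(43 + 2*(-12))/(-12) = -72 + (1/14)*(-1/12)*(43 - 24) = -72 + (1/14)*(-1/12)*19 = -72 - 19/168 = -12115/168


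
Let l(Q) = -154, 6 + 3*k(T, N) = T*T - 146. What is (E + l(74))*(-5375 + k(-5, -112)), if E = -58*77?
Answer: 25028080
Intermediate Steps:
k(T, N) = -152/3 + T²/3 (k(T, N) = -2 + (T*T - 146)/3 = -2 + (T² - 146)/3 = -2 + (-146 + T²)/3 = -2 + (-146/3 + T²/3) = -152/3 + T²/3)
E = -4466
(E + l(74))*(-5375 + k(-5, -112)) = (-4466 - 154)*(-5375 + (-152/3 + (⅓)*(-5)²)) = -4620*(-5375 + (-152/3 + (⅓)*25)) = -4620*(-5375 + (-152/3 + 25/3)) = -4620*(-5375 - 127/3) = -4620*(-16252/3) = 25028080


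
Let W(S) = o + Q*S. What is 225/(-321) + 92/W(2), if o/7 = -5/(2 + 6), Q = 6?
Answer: 74177/6527 ≈ 11.365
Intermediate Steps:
o = -35/8 (o = 7*(-5/(2 + 6)) = 7*(-5/8) = -35/8 ≈ -4.3750)
W(S) = -35/8 + 6*S
225/(-321) + 92/W(2) = 225/(-321) + 92/(-35/8 + 6*2) = 225*(-1/321) + 92/(-35/8 + 12) = -75/107 + 92/(61/8) = -75/107 + 92*(8/61) = -75/107 + 736/61 = 74177/6527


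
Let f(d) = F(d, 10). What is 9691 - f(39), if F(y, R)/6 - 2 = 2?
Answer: 9667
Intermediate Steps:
F(y, R) = 24 (F(y, R) = 12 + 6*2 = 12 + 12 = 24)
f(d) = 24
9691 - f(39) = 9691 - 1*24 = 9691 - 24 = 9667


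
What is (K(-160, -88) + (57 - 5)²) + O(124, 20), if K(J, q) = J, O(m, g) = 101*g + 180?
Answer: 4744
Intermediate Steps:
O(m, g) = 180 + 101*g
(K(-160, -88) + (57 - 5)²) + O(124, 20) = (-160 + (57 - 5)²) + (180 + 101*20) = (-160 + 52²) + (180 + 2020) = (-160 + 2704) + 2200 = 2544 + 2200 = 4744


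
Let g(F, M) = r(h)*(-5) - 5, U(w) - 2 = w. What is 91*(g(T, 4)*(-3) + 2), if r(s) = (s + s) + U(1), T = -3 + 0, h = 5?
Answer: 19292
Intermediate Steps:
U(w) = 2 + w
T = -3
r(s) = 3 + 2*s (r(s) = (s + s) + (2 + 1) = 2*s + 3 = 3 + 2*s)
g(F, M) = -70 (g(F, M) = (3 + 2*5)*(-5) - 5 = (3 + 10)*(-5) - 5 = 13*(-5) - 5 = -65 - 5 = -70)
91*(g(T, 4)*(-3) + 2) = 91*(-70*(-3) + 2) = 91*(210 + 2) = 91*212 = 19292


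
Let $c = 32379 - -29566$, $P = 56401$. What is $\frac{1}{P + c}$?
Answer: $\frac{1}{118346} \approx 8.4498 \cdot 10^{-6}$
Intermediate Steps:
$c = 61945$ ($c = 32379 + 29566 = 61945$)
$\frac{1}{P + c} = \frac{1}{56401 + 61945} = \frac{1}{118346}$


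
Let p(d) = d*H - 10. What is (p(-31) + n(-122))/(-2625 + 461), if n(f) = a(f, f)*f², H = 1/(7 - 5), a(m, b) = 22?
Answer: -654845/4328 ≈ -151.30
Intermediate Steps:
H = ½ (H = 1/2 = ½ ≈ 0.50000)
p(d) = -10 + d/2 (p(d) = d*(½) - 10 = d/2 - 10 = -10 + d/2)
n(f) = 22*f²
(p(-31) + n(-122))/(-2625 + 461) = ((-10 + (½)*(-31)) + 22*(-122)²)/(-2625 + 461) = ((-10 - 31/2) + 22*14884)/(-2164) = (-51/2 + 327448)*(-1/2164) = (654845/2)*(-1/2164) = -654845/4328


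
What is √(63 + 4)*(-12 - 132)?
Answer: -144*√67 ≈ -1178.7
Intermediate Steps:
√(63 + 4)*(-12 - 132) = √67*(-144) = -144*√67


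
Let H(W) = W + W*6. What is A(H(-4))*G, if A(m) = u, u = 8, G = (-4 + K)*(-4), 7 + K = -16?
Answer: 864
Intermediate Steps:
K = -23 (K = -7 - 16 = -23)
H(W) = 7*W (H(W) = W + 6*W = 7*W)
G = 108 (G = (-4 - 23)*(-4) = -27*(-4) = 108)
A(m) = 8
A(H(-4))*G = 8*108 = 864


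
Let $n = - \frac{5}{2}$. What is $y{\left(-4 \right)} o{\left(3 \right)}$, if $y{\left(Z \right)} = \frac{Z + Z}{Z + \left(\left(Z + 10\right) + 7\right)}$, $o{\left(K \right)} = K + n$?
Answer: $- \frac{4}{9} \approx -0.44444$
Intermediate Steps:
$n = - \frac{5}{2}$ ($n = \left(-5\right) \frac{1}{2} = - \frac{5}{2} \approx -2.5$)
$o{\left(K \right)} = - \frac{5}{2} + K$ ($o{\left(K \right)} = K - \frac{5}{2} = - \frac{5}{2} + K$)
$y{\left(Z \right)} = \frac{2 Z}{17 + 2 Z}$ ($y{\left(Z \right)} = \frac{2 Z}{Z + \left(\left(10 + Z\right) + 7\right)} = \frac{2 Z}{Z + \left(17 + Z\right)} = \frac{2 Z}{17 + 2 Z}$)
$y{\left(-4 \right)} o{\left(3 \right)} = 2 \left(-4\right) \frac{1}{17 + 2 \left(-4\right)} \left(- \frac{5}{2} + 3\right) = 2 \left(-4\right) \frac{1}{17 - 8} \cdot \frac{1}{2} = 2 \left(-4\right) \frac{1}{9} \cdot \frac{1}{2} = \left(- \frac{8}{9}\right) \frac{1}{2} = - \frac{4}{9}$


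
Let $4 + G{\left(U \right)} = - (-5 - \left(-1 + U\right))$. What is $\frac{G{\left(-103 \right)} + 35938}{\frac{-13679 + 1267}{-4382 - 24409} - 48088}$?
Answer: $- \frac{1031725485}{1384489196} \approx -0.7452$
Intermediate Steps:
$G{\left(U \right)} = U$ ($G{\left(U \right)} = -4 - \left(-5 - \left(-1 + U\right)\right) = -4 - \left(-4 - U\right) = -4 + \left(4 + U\right) = U$)
$\frac{G{\left(-103 \right)} + 35938}{\frac{-13679 + 1267}{-4382 - 24409} - 48088} = \frac{-103 + 35938}{\frac{-13679 + 1267}{-4382 - 24409} - 48088} = \frac{35835}{- \frac{12412}{-28791} - 48088} = \frac{35835}{\left(-12412\right) \left(- \frac{1}{28791}\right) - 48088} = \frac{35835}{\frac{12412}{28791} - 48088} = \frac{35835}{- \frac{1384489196}{28791}} = 35835 \left(- \frac{28791}{1384489196}\right) = - \frac{1031725485}{1384489196}$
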